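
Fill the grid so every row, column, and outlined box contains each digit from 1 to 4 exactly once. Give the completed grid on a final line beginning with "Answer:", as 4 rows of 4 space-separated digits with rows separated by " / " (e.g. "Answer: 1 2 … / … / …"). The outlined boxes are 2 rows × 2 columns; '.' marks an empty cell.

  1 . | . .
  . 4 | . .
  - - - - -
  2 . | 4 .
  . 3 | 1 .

Step 1. [r4c4∈{2}] r4c4 is down to just 2. So r4c4=2.
Step 2. [r2c3∈{2,3}] 2 has one home in row 2: r2c3, so r2c3=2.
Step 3. [r1c3∈{3}] only 3 remains possible at r1c3. So r1c3=3.
Step 4. [r3c4∈{3}] only 3 remains possible at r3c4. So r3c4=3.
Step 5. [r1c2∈{2}] r1c2 is down to just 2, so r1c2=2.
Step 6. [r4c1∈{4}] nothing but 4 survives at r4c1 ⇒ r4c1=4.
Step 7. [r2c1∈{3}] only 3 remains possible at r2c1. So r2c1=3.
Step 8. [r3c2∈{1}] r3c2's peers cover all but 1 ⇒ r3c2=1.
Step 9. [r1c4∈{4}] r1c4's peers cover all but 4 ⇒ r1c4=4.
Step 10. [r2c4∈{1}] r2c4's peers cover all but 1. So r2c4=1.

Answer: 1 2 3 4 / 3 4 2 1 / 2 1 4 3 / 4 3 1 2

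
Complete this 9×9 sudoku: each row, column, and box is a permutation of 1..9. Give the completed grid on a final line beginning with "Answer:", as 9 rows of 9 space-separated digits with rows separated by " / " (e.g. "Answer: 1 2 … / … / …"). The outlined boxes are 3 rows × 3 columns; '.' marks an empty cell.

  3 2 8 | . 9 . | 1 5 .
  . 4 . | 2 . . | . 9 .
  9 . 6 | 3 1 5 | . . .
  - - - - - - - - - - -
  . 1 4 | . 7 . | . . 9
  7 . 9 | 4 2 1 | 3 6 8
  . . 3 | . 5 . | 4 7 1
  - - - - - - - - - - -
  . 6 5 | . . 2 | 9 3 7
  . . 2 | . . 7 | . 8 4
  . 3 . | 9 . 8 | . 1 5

Step 1. [r2c6∈{6}] only 6 remains possible at r2c6 ⇒ r2c6=6.
Step 2. [r7c1∈{1,4,8}] row 7 places 8 nowhere but r7c1. So r7c1=8.
Step 3. [r9c7∈{2,6}] across row 9, 2 lands solely at r9c7. So r9c7=2.
Step 4. [r9c5∈{4,6}] across row 9, 6 lands solely at r9c5, so r9c5=6.
Step 5. [r4c4∈{6,8}] row 4 places 8 nowhere but r4c4. So r4c4=8.
Step 6. [r4c1∈{2,5,6}] 6 has one home in row 4: r4c1 ⇒ r4c1=6.
Step 7. [r2c3∈{1,7}] r2c3 is the only open cell in col 3 admitting 1, so r2c3=1.
Step 8. [r3c7∈{7,8}] in row 3, 8 fits only at r3c7. So r3c7=8.
Step 9. [r8c4∈{1,5}] across row 8, 5 lands solely at r8c4 ⇒ r8c4=5.
Step 10. [r4c8∈{2}] r4c8's peers cover all but 2 ⇒ r4c8=2.
Step 11. [r9c3∈{7}] only 7 remains possible at r9c3, so r9c3=7.
Step 12. [r2c7∈{7}] r2c7's peers cover all but 7. So r2c7=7.
Step 13. [r2c1∈{5}] only 5 remains possible at r2c1, so r2c1=5.
Step 14. [r5c2∈{5}] nothing but 5 survives at r5c2, so r5c2=5.
Step 15. [r1c6∈{4}] r1c6's peers cover all but 4. So r1c6=4.
Step 16. [r2c9∈{3}] only 3 remains possible at r2c9, so r2c9=3.
Step 17. [r6c1∈{2}] r6c1 has the single candidate 2. So r6c1=2.
Step 18. [r6c6∈{9}] r6c6 has the single candidate 9, so r6c6=9.
Step 19. [r8c5∈{3}] only 3 remains possible at r8c5 ⇒ r8c5=3.
Step 20. [r6c2∈{8}] r6c2 is down to just 8, so r6c2=8.
Step 21. [r7c5∈{4}] nothing but 4 survives at r7c5 ⇒ r7c5=4.
Step 22. [r1c9∈{6}] r1c9's peers cover all but 6. So r1c9=6.
Step 23. [r1c4∈{7}] only 7 remains possible at r1c4, so r1c4=7.
Step 24. [r3c9∈{2}] r3c9 is down to just 2, so r3c9=2.
Step 25. [r3c2∈{7}] r3c2's peers cover all but 7, so r3c2=7.
Step 26. [r6c4∈{6}] only 6 remains possible at r6c4. So r6c4=6.
Step 27. [r8c1∈{1}] nothing but 1 survives at r8c1 ⇒ r8c1=1.
Step 28. [r3c8∈{4}] r3c8's peers cover all but 4, so r3c8=4.
Step 29. [r2c5∈{8}] only 8 remains possible at r2c5 ⇒ r2c5=8.
Step 30. [r8c2∈{9}] only 9 remains possible at r8c2 ⇒ r8c2=9.
Step 31. [r8c7∈{6}] r8c7 is down to just 6 ⇒ r8c7=6.
Step 32. [r9c1∈{4}] r9c1 has the single candidate 4 ⇒ r9c1=4.
Step 33. [r4c6∈{3}] r4c6's peers cover all but 3. So r4c6=3.
Step 34. [r7c4∈{1}] only 1 remains possible at r7c4. So r7c4=1.
Step 35. [r4c7∈{5}] r4c7 is down to just 5 ⇒ r4c7=5.

Answer: 3 2 8 7 9 4 1 5 6 / 5 4 1 2 8 6 7 9 3 / 9 7 6 3 1 5 8 4 2 / 6 1 4 8 7 3 5 2 9 / 7 5 9 4 2 1 3 6 8 / 2 8 3 6 5 9 4 7 1 / 8 6 5 1 4 2 9 3 7 / 1 9 2 5 3 7 6 8 4 / 4 3 7 9 6 8 2 1 5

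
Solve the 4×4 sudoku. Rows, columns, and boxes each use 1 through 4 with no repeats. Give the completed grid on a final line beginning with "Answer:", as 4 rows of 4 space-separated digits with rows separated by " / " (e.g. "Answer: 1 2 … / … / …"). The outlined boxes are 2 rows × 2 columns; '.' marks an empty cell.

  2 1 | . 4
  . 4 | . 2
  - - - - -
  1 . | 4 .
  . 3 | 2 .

Step 1. [r1c3∈{3}] r1c3's peers cover all but 3, so r1c3=3.
Step 2. [r4c1∈{4}] only 4 remains possible at r4c1. So r4c1=4.
Step 3. [r2c3∈{1}] nothing but 1 survives at r2c3, so r2c3=1.
Step 4. [r4c4∈{1}] only 1 remains possible at r4c4. So r4c4=1.
Step 5. [r2c1∈{3}] nothing but 3 survives at r2c1. So r2c1=3.
Step 6. [r3c2∈{2}] r3c2's peers cover all but 2 ⇒ r3c2=2.
Step 7. [r3c4∈{3}] nothing but 3 survives at r3c4 ⇒ r3c4=3.

Answer: 2 1 3 4 / 3 4 1 2 / 1 2 4 3 / 4 3 2 1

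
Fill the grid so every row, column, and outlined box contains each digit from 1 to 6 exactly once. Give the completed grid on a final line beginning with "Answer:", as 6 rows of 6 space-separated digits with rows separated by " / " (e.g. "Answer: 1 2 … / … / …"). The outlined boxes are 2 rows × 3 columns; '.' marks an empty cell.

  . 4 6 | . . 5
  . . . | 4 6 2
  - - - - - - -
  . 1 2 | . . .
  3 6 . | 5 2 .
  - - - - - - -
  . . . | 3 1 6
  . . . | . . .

Step 1. [r6c6∈{4}] r6c6 has the single candidate 4. So r6c6=4.
Step 2. [r3c1∈{4,5}] in row 3, 5 fits only at r3c1 ⇒ r3c1=5.
Step 3. [r2c1∈{1}] r2c1 has the single candidate 1 ⇒ r2c1=1.
Step 4. [r6c4∈{2}] r6c4 has the single candidate 2, so r6c4=2.
Step 5. [r6c3∈{1,3,5}] 1 has one home in row 6: r6c3 ⇒ r6c3=1.
Step 6. [r2c3∈{3,5}] r2c3 is the only open cell in col 3 admitting 3, so r2c3=3.
Step 7. [r5c3∈{4,5}] in col 3, 5 fits only at r5c3, so r5c3=5.
Step 8. [r1c5∈{3}] only 3 remains possible at r1c5. So r1c5=3.
Step 9. [r5c1∈{2,4}] in row 5, 4 fits only at r5c1, so r5c1=4.
Step 10. [r5c2∈{2}] r5c2's peers cover all but 2 ⇒ r5c2=2.
Step 11. [r1c1∈{2}] only 2 remains possible at r1c1 ⇒ r1c1=2.
Step 12. [r4c3∈{4}] r4c3 has the single candidate 4. So r4c3=4.
Step 13. [r3c5∈{4}] only 4 remains possible at r3c5, so r3c5=4.
Step 14. [r3c4∈{6}] only 6 remains possible at r3c4. So r3c4=6.
Step 15. [r4c6∈{1}] only 1 remains possible at r4c6, so r4c6=1.
Step 16. [r6c2∈{3}] r6c2 has the single candidate 3 ⇒ r6c2=3.
Step 17. [r6c1∈{6}] r6c1's peers cover all but 6, so r6c1=6.
Step 18. [r1c4∈{1}] nothing but 1 survives at r1c4. So r1c4=1.
Step 19. [r2c2∈{5}] r2c2 has the single candidate 5 ⇒ r2c2=5.
Step 20. [r6c5∈{5}] r6c5's peers cover all but 5. So r6c5=5.
Step 21. [r3c6∈{3}] r3c6's peers cover all but 3. So r3c6=3.

Answer: 2 4 6 1 3 5 / 1 5 3 4 6 2 / 5 1 2 6 4 3 / 3 6 4 5 2 1 / 4 2 5 3 1 6 / 6 3 1 2 5 4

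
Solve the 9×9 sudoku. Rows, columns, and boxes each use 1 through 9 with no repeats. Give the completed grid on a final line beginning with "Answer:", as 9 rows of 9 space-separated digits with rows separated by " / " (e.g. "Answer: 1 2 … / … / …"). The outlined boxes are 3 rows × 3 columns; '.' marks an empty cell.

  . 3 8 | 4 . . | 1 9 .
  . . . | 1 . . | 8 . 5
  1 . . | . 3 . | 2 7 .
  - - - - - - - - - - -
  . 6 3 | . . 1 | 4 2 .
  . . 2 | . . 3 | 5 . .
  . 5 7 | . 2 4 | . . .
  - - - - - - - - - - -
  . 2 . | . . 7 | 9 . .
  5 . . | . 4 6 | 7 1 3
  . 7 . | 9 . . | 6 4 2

Step 1. [r7c9∈{8}] r7c9's peers cover all but 8 ⇒ r7c9=8.
Step 2. [r1c9∈{6}] only 6 remains possible at r1c9 ⇒ r1c9=6.
Step 3. [r3c3∈{4,5,6,9}] r3c3 is the only open cell in col 3 admitting 5, so r3c3=5.
Step 4. [r5c2∈{1,4,8,9}] across col 2, 1 lands solely at r5c2. So r5c2=1.
Step 5. [r5c1∈{4,8,9}] in row 5, 4 fits only at r5c1, so r5c1=4.
Step 6. [r3c4∈{6,8}] 6 has one home in row 3: r3c4 ⇒ r3c4=6.
Step 7. [r6c4∈{8}] nothing but 8 survives at r6c4, so r6c4=8.
Step 8. [r9c5∈{1,5,8}] col 5 places 8 nowhere but r9c5 ⇒ r9c5=8.
Step 9. [r5c4∈{7}] r5c4 is down to just 7, so r5c4=7.
Step 10. [r9c6∈{5}] r9c6's peers cover all but 5. So r9c6=5.
Step 11. [r5c9∈{9}] r5c9's peers cover all but 9 ⇒ r5c9=9.
Step 12. [r4c5∈{5,9}] across box 5, 9 lands solely at r4c5 ⇒ r4c5=9.
Step 13. [r7c3∈{1,4,6}] across row 7, 4 lands solely at r7c3, so r7c3=4.
Step 14. [r6c8∈{3,6}] 6 has one home in row 6: r6c8 ⇒ r6c8=6.
Step 15. [r2c3∈{6,9}] across col 3, 6 lands solely at r2c3 ⇒ r2c3=6.
Step 16. [r2c5∈{7}] nothing but 7 survives at r2c5 ⇒ r2c5=7.
Step 17. [r2c2∈{4,9}] row 2 places 4 nowhere but r2c2, so r2c2=4.
Step 18. [r3c2∈{9}] r3c2 has the single candidate 9 ⇒ r3c2=9.
Step 19. [r1c6∈{2}] r1c6 is down to just 2. So r1c6=2.
Step 20. [r7c1∈{3,6}] in row 7, 6 fits only at r7c1 ⇒ r7c1=6.
Step 21. [r7c5∈{1}] only 1 remains possible at r7c5. So r7c5=1.
Step 22. [r5c5∈{6}] only 6 remains possible at r5c5, so r5c5=6.
Step 23. [r6c7∈{3}] r6c7 has the single candidate 3. So r6c7=3.
Step 24. [r6c1∈{9}] r6c1 has the single candidate 9. So r6c1=9.
Step 25. [r5c8∈{8}] r5c8's peers cover all but 8, so r5c8=8.
Step 26. [r9c1∈{3}] r9c1 is down to just 3. So r9c1=3.
Step 27. [r9c3∈{1}] r9c3 has the single candidate 1, so r9c3=1.
Step 28. [r4c9∈{7}] nothing but 7 survives at r4c9 ⇒ r4c9=7.
Step 29. [r3c6∈{8}] r3c6 has the single candidate 8, so r3c6=8.
Step 30. [r2c8∈{3}] r2c8 has the single candidate 3 ⇒ r2c8=3.
Step 31. [r7c4∈{3}] r7c4 is down to just 3. So r7c4=3.
Step 32. [r8c4∈{2}] nothing but 2 survives at r8c4 ⇒ r8c4=2.
Step 33. [r1c5∈{5}] r1c5 has the single candidate 5, so r1c5=5.
Step 34. [r4c4∈{5}] nothing but 5 survives at r4c4 ⇒ r4c4=5.
Step 35. [r2c1∈{2}] r2c1 has the single candidate 2, so r2c1=2.
Step 36. [r6c9∈{1}] r6c9 is down to just 1 ⇒ r6c9=1.
Step 37. [r4c1∈{8}] r4c1 has the single candidate 8, so r4c1=8.
Step 38. [r2c6∈{9}] r2c6 is down to just 9. So r2c6=9.
Step 39. [r7c8∈{5}] r7c8 is down to just 5, so r7c8=5.
Step 40. [r3c9∈{4}] nothing but 4 survives at r3c9. So r3c9=4.
Step 41. [r8c2∈{8}] only 8 remains possible at r8c2. So r8c2=8.
Step 42. [r1c1∈{7}] only 7 remains possible at r1c1 ⇒ r1c1=7.
Step 43. [r8c3∈{9}] r8c3's peers cover all but 9. So r8c3=9.

Answer: 7 3 8 4 5 2 1 9 6 / 2 4 6 1 7 9 8 3 5 / 1 9 5 6 3 8 2 7 4 / 8 6 3 5 9 1 4 2 7 / 4 1 2 7 6 3 5 8 9 / 9 5 7 8 2 4 3 6 1 / 6 2 4 3 1 7 9 5 8 / 5 8 9 2 4 6 7 1 3 / 3 7 1 9 8 5 6 4 2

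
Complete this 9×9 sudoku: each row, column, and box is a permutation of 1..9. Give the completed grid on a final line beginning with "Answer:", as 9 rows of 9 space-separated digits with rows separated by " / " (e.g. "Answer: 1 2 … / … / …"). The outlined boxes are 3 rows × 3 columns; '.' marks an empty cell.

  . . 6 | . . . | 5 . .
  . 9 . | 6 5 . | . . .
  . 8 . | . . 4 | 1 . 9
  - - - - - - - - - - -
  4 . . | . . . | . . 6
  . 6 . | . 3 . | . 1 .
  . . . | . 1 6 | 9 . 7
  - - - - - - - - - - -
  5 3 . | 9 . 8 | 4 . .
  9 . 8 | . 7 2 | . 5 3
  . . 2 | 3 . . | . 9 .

Step 1. [r3c5∈{2}] r3c5's peers cover all but 2. So r3c5=2.
Step 2. [r3c4∈{7}] r3c4 has the single candidate 7, so r3c4=7.
Step 3. [r3c1∈{3}] r3c1 is down to just 3 ⇒ r3c1=3.
Step 4. [r5c9∈{2,4,5,8}] in col 9, 5 fits only at r5c9 ⇒ r5c9=5.
Step 5. [r6c8∈{2,3,4,8}] across box 6, 4 lands solely at r6c8, so r6c8=4.
Step 6. [r9c1∈{1,6,7}] 6 has one home in col 1: r9c1, so r9c1=6.
Step 7. [r2c3∈{1,4,7}] col 3 places 4 nowhere but r2c3, so r2c3=4.
Step 8. [r5c4∈{2,4,8}] in row 5, 4 fits only at r5c4 ⇒ r5c4=4.
Step 9. [r8c4∈{1}] nothing but 1 survives at r8c4, so r8c4=1.
Step 10. [r1c4∈{8}] r1c4 is down to just 8. So r1c4=8.
Step 11. [r4c5∈{8,9}] r4c5 is the only open cell in col 5 admitting 8. So r4c5=8.
Step 12. [r2c8∈{2,3,7,8}] across col 8, 8 lands solely at r2c8. So r2c8=8.
Step 13. [r2c9∈{2}] r2c9's peers cover all but 2. So r2c9=2.
Step 14. [r7c8∈{2,6,7}] across row 7, 2 lands solely at r7c8 ⇒ r7c8=2.
Step 15. [r1c8∈{3,7}] across col 8, 7 lands solely at r1c8, so r1c8=7.
Step 16. [r7c3∈{1,7}] row 7 places 7 nowhere but r7c3. So r7c3=7.
Step 17. [r4c2∈{1,2,5,7}] r4c2 is the only open cell in col 2 admitting 7. So r4c2=7.
Step 18. [r6c2∈{2,5}] across col 2, 5 lands solely at r6c2 ⇒ r6c2=5.
Step 19. [r1c6∈{1,3,9}] r1c6 is the only open cell in row 1 admitting 3 ⇒ r1c6=3.
Step 20. [r9c2∈{1,4}] r9c2 is the only open cell in box 7 admitting 1. So r9c2=1.
Step 21. [r5c7∈{2,8}] across box 6, 8 lands solely at r5c7. So r5c7=8.
Step 22. [r4c8∈{3}] r4c8 is down to just 3 ⇒ r4c8=3.
Step 23. [r5c1∈{2}] nothing but 2 survives at r5c1. So r5c1=2.
Step 24. [r4c4∈{2,5}] across col 4, 5 lands solely at r4c4 ⇒ r4c4=5.
Step 25. [r5c3∈{9}] only 9 remains possible at r5c3 ⇒ r5c3=9.
Step 26. [r2c6∈{1}] r2c6 has the single candidate 1. So r2c6=1.
Step 27. [r7c5∈{6}] r7c5's peers cover all but 6. So r7c5=6.
Step 28. [r1c9∈{4}] r1c9 is down to just 4 ⇒ r1c9=4.
Step 29. [r2c7∈{3}] nothing but 3 survives at r2c7 ⇒ r2c7=3.
Step 30. [r9c9∈{8}] r9c9 is down to just 8 ⇒ r9c9=8.
Step 31. [r2c1∈{7}] r2c1 has the single candidate 7. So r2c1=7.
Step 32. [r8c2∈{4}] r8c2 has the single candidate 4. So r8c2=4.
Step 33. [r4c6∈{9}] nothing but 9 survives at r4c6. So r4c6=9.
Step 34. [r4c7∈{2}] r4c7's peers cover all but 2. So r4c7=2.
Step 35. [r1c1∈{1}] r1c1's peers cover all but 1, so r1c1=1.
Step 36. [r5c6∈{7}] r5c6's peers cover all but 7 ⇒ r5c6=7.
Step 37. [r6c3∈{3}] only 3 remains possible at r6c3, so r6c3=3.
Step 38. [r3c3∈{5}] only 5 remains possible at r3c3 ⇒ r3c3=5.
Step 39. [r9c5∈{4}] only 4 remains possible at r9c5 ⇒ r9c5=4.
Step 40. [r7c9∈{1}] r7c9 has the single candidate 1. So r7c9=1.
Step 41. [r8c7∈{6}] r8c7 is down to just 6, so r8c7=6.
Step 42. [r9c6∈{5}] r9c6's peers cover all but 5 ⇒ r9c6=5.
Step 43. [r1c2∈{2}] r1c2 is down to just 2 ⇒ r1c2=2.
Step 44. [r4c3∈{1}] r4c3's peers cover all but 1. So r4c3=1.
Step 45. [r6c4∈{2}] only 2 remains possible at r6c4. So r6c4=2.
Step 46. [r6c1∈{8}] r6c1 is down to just 8, so r6c1=8.
Step 47. [r9c7∈{7}] r9c7 is down to just 7 ⇒ r9c7=7.
Step 48. [r1c5∈{9}] r1c5 is down to just 9. So r1c5=9.
Step 49. [r3c8∈{6}] r3c8 has the single candidate 6. So r3c8=6.

Answer: 1 2 6 8 9 3 5 7 4 / 7 9 4 6 5 1 3 8 2 / 3 8 5 7 2 4 1 6 9 / 4 7 1 5 8 9 2 3 6 / 2 6 9 4 3 7 8 1 5 / 8 5 3 2 1 6 9 4 7 / 5 3 7 9 6 8 4 2 1 / 9 4 8 1 7 2 6 5 3 / 6 1 2 3 4 5 7 9 8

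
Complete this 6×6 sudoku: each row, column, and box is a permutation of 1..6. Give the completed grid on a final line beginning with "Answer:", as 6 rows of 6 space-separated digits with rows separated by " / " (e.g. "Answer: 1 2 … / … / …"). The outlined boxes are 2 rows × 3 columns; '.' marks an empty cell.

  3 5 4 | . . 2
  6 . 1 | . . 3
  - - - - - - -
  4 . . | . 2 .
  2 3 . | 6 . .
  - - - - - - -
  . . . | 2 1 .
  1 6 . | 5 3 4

Step 1. [r4c3∈{5}] r4c3's peers cover all but 5 ⇒ r4c3=5.
Step 2. [r3c2∈{1}] r3c2 is down to just 1, so r3c2=1.
Step 3. [r2c5∈{4,5}] across row 2, 5 lands solely at r2c5. So r2c5=5.
Step 4. [r1c4∈{1}] only 1 remains possible at r1c4. So r1c4=1.
Step 5. [r5c2∈{4}] nothing but 4 survives at r5c2. So r5c2=4.
Step 6. [r3c3∈{6}] r3c3's peers cover all but 6 ⇒ r3c3=6.
Step 7. [r4c5∈{4}] nothing but 4 survives at r4c5 ⇒ r4c5=4.
Step 8. [r5c6∈{6}] r5c6 has the single candidate 6 ⇒ r5c6=6.
Step 9. [r2c2∈{2}] r2c2 has the single candidate 2. So r2c2=2.
Step 10. [r3c6∈{5}] r3c6's peers cover all but 5. So r3c6=5.
Step 11. [r2c4∈{4}] only 4 remains possible at r2c4. So r2c4=4.
Step 12. [r5c1∈{5}] r5c1 has the single candidate 5 ⇒ r5c1=5.
Step 13. [r6c3∈{2}] r6c3 is down to just 2 ⇒ r6c3=2.
Step 14. [r3c4∈{3}] only 3 remains possible at r3c4 ⇒ r3c4=3.
Step 15. [r5c3∈{3}] r5c3 has the single candidate 3, so r5c3=3.
Step 16. [r1c5∈{6}] r1c5 has the single candidate 6. So r1c5=6.
Step 17. [r4c6∈{1}] r4c6 has the single candidate 1. So r4c6=1.

Answer: 3 5 4 1 6 2 / 6 2 1 4 5 3 / 4 1 6 3 2 5 / 2 3 5 6 4 1 / 5 4 3 2 1 6 / 1 6 2 5 3 4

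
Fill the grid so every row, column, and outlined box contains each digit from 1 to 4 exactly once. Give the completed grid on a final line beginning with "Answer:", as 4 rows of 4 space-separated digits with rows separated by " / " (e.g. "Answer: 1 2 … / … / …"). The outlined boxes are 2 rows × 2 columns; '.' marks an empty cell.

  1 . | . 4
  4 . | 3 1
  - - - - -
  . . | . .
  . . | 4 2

Step 1. [r3c2∈{1,2,3,4}] 4 has one home in row 3: r3c2. So r3c2=4.
Step 2. [r1c2∈{2,3}] across row 1, 3 lands solely at r1c2, so r1c2=3.
Step 3. [r3c1∈{2,3}] 2 has one home in row 3: r3c1 ⇒ r3c1=2.
Step 4. [r2c2∈{2}] r2c2 is down to just 2 ⇒ r2c2=2.
Step 5. [r3c4∈{3}] r3c4's peers cover all but 3, so r3c4=3.
Step 6. [r3c3∈{1}] only 1 remains possible at r3c3 ⇒ r3c3=1.
Step 7. [r1c3∈{2}] only 2 remains possible at r1c3 ⇒ r1c3=2.
Step 8. [r4c1∈{3}] r4c1's peers cover all but 3 ⇒ r4c1=3.
Step 9. [r4c2∈{1}] nothing but 1 survives at r4c2, so r4c2=1.

Answer: 1 3 2 4 / 4 2 3 1 / 2 4 1 3 / 3 1 4 2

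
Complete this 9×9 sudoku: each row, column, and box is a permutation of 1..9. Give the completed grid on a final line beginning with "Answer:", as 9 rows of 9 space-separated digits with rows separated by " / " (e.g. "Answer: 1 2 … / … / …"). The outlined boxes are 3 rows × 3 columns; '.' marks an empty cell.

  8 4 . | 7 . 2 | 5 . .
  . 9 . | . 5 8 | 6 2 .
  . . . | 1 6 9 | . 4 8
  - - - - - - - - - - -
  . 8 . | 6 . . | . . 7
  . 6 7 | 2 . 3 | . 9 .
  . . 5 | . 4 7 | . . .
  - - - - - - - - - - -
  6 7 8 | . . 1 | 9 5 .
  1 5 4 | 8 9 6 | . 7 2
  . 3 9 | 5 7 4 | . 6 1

Step 1. [r2c9∈{3}] r2c9's peers cover all but 3, so r2c9=3.
Step 2. [r4c5∈{1}] r4c5's peers cover all but 1, so r4c5=1.
Step 3. [r4c8∈{3}] r4c8 is down to just 3 ⇒ r4c8=3.
Step 4. [r4c3∈{2}] r4c3 is down to just 2 ⇒ r4c3=2.
Step 5. [r5c7∈{1,4,8}] r5c7 is the only open cell in row 5 admitting 1 ⇒ r5c7=1.
Step 6. [r3c1∈{2,3,5,7}] row 3 places 5 nowhere but r3c1 ⇒ r3c1=5.
Step 7. [r5c1∈{4}] r5c1's peers cover all but 4 ⇒ r5c1=4.
Step 8. [r1c3∈{1,3,6}] in row 1, 6 fits only at r1c3, so r1c3=6.
Step 9. [r4c1∈{9}] r4c1 is down to just 9. So r4c1=9.
Step 10. [r9c7∈{8}] only 8 remains possible at r9c7 ⇒ r9c7=8.
Step 11. [r7c4∈{3}] r7c4's peers cover all but 3. So r7c4=3.
Step 12. [r5c5∈{8}] only 8 remains possible at r5c5, so r5c5=8.
Step 13. [r8c7∈{3}] nothing but 3 survives at r8c7 ⇒ r8c7=3.
Step 14. [r2c1∈{7}] r2c1 is down to just 7 ⇒ r2c1=7.
Step 15. [r3c3∈{3}] nothing but 3 survives at r3c3 ⇒ r3c3=3.
Step 16. [r4c7∈{4}] r4c7 has the single candidate 4 ⇒ r4c7=4.
Step 17. [r3c2∈{2}] r3c2's peers cover all but 2, so r3c2=2.
Step 18. [r7c5∈{2}] nothing but 2 survives at r7c5 ⇒ r7c5=2.
Step 19. [r6c2∈{1}] r6c2 has the single candidate 1, so r6c2=1.
Step 20. [r1c9∈{9}] r1c9 is down to just 9. So r1c9=9.
Step 21. [r2c3∈{1}] r2c3's peers cover all but 1, so r2c3=1.
Step 22. [r7c9∈{4}] r7c9 has the single candidate 4, so r7c9=4.
Step 23. [r6c9∈{6}] only 6 remains possible at r6c9. So r6c9=6.
Step 24. [r2c4∈{4}] r2c4's peers cover all but 4. So r2c4=4.
Step 25. [r9c1∈{2}] r9c1 is down to just 2 ⇒ r9c1=2.
Step 26. [r6c1∈{3}] r6c1's peers cover all but 3 ⇒ r6c1=3.
Step 27. [r5c9∈{5}] only 5 remains possible at r5c9, so r5c9=5.
Step 28. [r6c8∈{8}] r6c8's peers cover all but 8. So r6c8=8.
Step 29. [r1c8∈{1}] r1c8 has the single candidate 1. So r1c8=1.
Step 30. [r4c6∈{5}] r4c6 is down to just 5, so r4c6=5.
Step 31. [r1c5∈{3}] r1c5 is down to just 3, so r1c5=3.
Step 32. [r6c7∈{2}] only 2 remains possible at r6c7, so r6c7=2.
Step 33. [r6c4∈{9}] r6c4 is down to just 9. So r6c4=9.
Step 34. [r3c7∈{7}] r3c7's peers cover all but 7, so r3c7=7.

Answer: 8 4 6 7 3 2 5 1 9 / 7 9 1 4 5 8 6 2 3 / 5 2 3 1 6 9 7 4 8 / 9 8 2 6 1 5 4 3 7 / 4 6 7 2 8 3 1 9 5 / 3 1 5 9 4 7 2 8 6 / 6 7 8 3 2 1 9 5 4 / 1 5 4 8 9 6 3 7 2 / 2 3 9 5 7 4 8 6 1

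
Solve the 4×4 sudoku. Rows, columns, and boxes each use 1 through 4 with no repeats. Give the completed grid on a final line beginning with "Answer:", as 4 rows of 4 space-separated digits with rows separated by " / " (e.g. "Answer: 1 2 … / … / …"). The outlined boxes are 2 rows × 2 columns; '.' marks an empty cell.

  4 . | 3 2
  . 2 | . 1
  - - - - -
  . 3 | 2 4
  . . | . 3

Step 1. [r4c3∈{1}] r4c3's peers cover all but 1 ⇒ r4c3=1.
Step 2. [r4c1∈{2}] r4c1 is down to just 2 ⇒ r4c1=2.
Step 3. [r4c2∈{4}] r4c2 has the single candidate 4, so r4c2=4.
Step 4. [r3c1∈{1}] only 1 remains possible at r3c1. So r3c1=1.
Step 5. [r1c2∈{1}] r1c2 has the single candidate 1, so r1c2=1.
Step 6. [r2c3∈{4}] nothing but 4 survives at r2c3. So r2c3=4.
Step 7. [r2c1∈{3}] r2c1's peers cover all but 3, so r2c1=3.

Answer: 4 1 3 2 / 3 2 4 1 / 1 3 2 4 / 2 4 1 3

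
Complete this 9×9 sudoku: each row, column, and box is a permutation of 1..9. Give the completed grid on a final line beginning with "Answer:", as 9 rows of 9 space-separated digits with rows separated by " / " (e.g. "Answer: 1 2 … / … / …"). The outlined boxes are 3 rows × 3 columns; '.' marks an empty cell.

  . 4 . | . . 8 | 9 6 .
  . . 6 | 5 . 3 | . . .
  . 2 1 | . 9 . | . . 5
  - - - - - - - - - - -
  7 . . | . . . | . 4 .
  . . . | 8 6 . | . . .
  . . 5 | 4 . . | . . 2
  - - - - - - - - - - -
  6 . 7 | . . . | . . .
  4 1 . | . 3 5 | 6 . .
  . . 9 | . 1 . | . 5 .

Step 1. [r4c4∈{1,2,3,9}] across col 4, 3 lands solely at r4c4. So r4c4=3.
Step 2. [r7c5∈{2,4,8}] 8 has one home in col 5: r7c5 ⇒ r7c5=8.
Step 3. [r6c5∈{7}] nothing but 7 survives at r6c5 ⇒ r6c5=7.
Step 4. [r2c2∈{7,8,9}] col 2 places 7 nowhere but r2c2 ⇒ r2c2=7.
Step 5. [r1c3∈{3}] nothing but 3 survives at r1c3, so r1c3=3.
Step 6. [r3c1∈{8}] nothing but 8 survives at r3c1. So r3c1=8.
Step 7. [r2c5∈{2,4}] in col 5, 4 fits only at r2c5. So r2c5=4.
Step 8. [r3c7∈{3,4,7}] in row 3, 4 fits only at r3c7, so r3c7=4.
Step 9. [r4c9∈{1,6,8,9}] across col 9, 6 lands solely at r4c9 ⇒ r4c9=6.
Step 10. [r3c8∈{3,7}] in row 3, 3 fits only at r3c8, so r3c8=3.
Step 11. [r1c9∈{1,7}] box 3 places 7 nowhere but r1c9 ⇒ r1c9=7.
Step 12. [r5c7∈{1,3,5,7}] 5 has one home in row 5: r5c7. So r5c7=5.
Step 13. [r9c7∈{2,3,7,8}] across col 7, 7 lands solely at r9c7, so r9c7=7.
Step 14. [r6c2∈{3,6,8,9}] 6 has one home in row 6: r6c2, so r6c2=6.
Step 15. [r8c4∈{2,7,9}] row 8 places 7 nowhere but r8c4, so r8c4=7.
Step 16. [r7c4∈{2,9}] col 4 places 9 nowhere but r7c4. So r7c4=9.
Step 17. [r1c5∈{2}] r1c5 has the single candidate 2, so r1c5=2.
Step 18. [r9c4∈{2,6}] col 4 places 2 nowhere but r9c4 ⇒ r9c4=2.
Step 19. [r5c1∈{1,2,3,9}] across col 1, 2 lands solely at r5c1 ⇒ r5c1=2.
Step 20. [r6c1∈{1,3,9}] in col 1, 1 fits only at r6c1. So r6c1=1.
Step 21. [r5c2∈{3,9}] 3 has one home in box 4: r5c2, so r5c2=3.
Step 22. [r4c3∈{8}] r4c3 has the single candidate 8. So r4c3=8.
Step 23. [r4c7∈{1}] nothing but 1 survives at r4c7, so r4c7=1.
Step 24. [r5c9∈{9}] r5c9 is down to just 9, so r5c9=9.
Step 25. [r8c9∈{8}] only 8 remains possible at r8c9. So r8c9=8.
Step 26. [r6c7∈{3,8}] 3 has one home in row 6: r6c7. So r6c7=3.
Step 27. [r7c9∈{1,3,4}] 3 has one home in row 7: r7c9 ⇒ r7c9=3.
Step 28. [r7c7∈{2}] r7c7 is down to just 2. So r7c7=2.
Step 29. [r2c8∈{1,2,8}] in row 2, 2 fits only at r2c8, so r2c8=2.
Step 30. [r9c6∈{4,6}] across row 9, 6 lands solely at r9c6, so r9c6=6.
Step 31. [r6c6∈{9}] nothing but 9 survives at r6c6 ⇒ r6c6=9.
Step 32. [r2c9∈{1}] r2c9 has the single candidate 1 ⇒ r2c9=1.
Step 33. [r1c4∈{1}] only 1 remains possible at r1c4 ⇒ r1c4=1.
Step 34. [r7c8∈{1}] r7c8 is down to just 1, so r7c8=1.
Step 35. [r9c1∈{3}] nothing but 3 survives at r9c1 ⇒ r9c1=3.
Step 36. [r8c3∈{2}] r8c3 has the single candidate 2, so r8c3=2.
Step 37. [r9c9∈{4}] r9c9's peers cover all but 4, so r9c9=4.
Step 38. [r9c2∈{8}] nothing but 8 survives at r9c2, so r9c2=8.
Step 39. [r3c6∈{7}] nothing but 7 survives at r3c6, so r3c6=7.
Step 40. [r4c5∈{5}] nothing but 5 survives at r4c5 ⇒ r4c5=5.
Step 41. [r1c1∈{5}] r1c1's peers cover all but 5. So r1c1=5.
Step 42. [r4c2∈{9}] r4c2's peers cover all but 9 ⇒ r4c2=9.
Step 43. [r7c2∈{5}] r7c2 has the single candidate 5 ⇒ r7c2=5.
Step 44. [r6c8∈{8}] r6c8 is down to just 8 ⇒ r6c8=8.
Step 45. [r5c3∈{4}] r5c3 has the single candidate 4. So r5c3=4.
Step 46. [r2c1∈{9}] only 9 remains possible at r2c1. So r2c1=9.
Step 47. [r7c6∈{4}] only 4 remains possible at r7c6. So r7c6=4.
Step 48. [r5c8∈{7}] r5c8 has the single candidate 7. So r5c8=7.
Step 49. [r3c4∈{6}] r3c4's peers cover all but 6. So r3c4=6.
Step 50. [r8c8∈{9}] only 9 remains possible at r8c8 ⇒ r8c8=9.
Step 51. [r4c6∈{2}] nothing but 2 survives at r4c6 ⇒ r4c6=2.
Step 52. [r2c7∈{8}] r2c7's peers cover all but 8. So r2c7=8.
Step 53. [r5c6∈{1}] r5c6 has the single candidate 1, so r5c6=1.

Answer: 5 4 3 1 2 8 9 6 7 / 9 7 6 5 4 3 8 2 1 / 8 2 1 6 9 7 4 3 5 / 7 9 8 3 5 2 1 4 6 / 2 3 4 8 6 1 5 7 9 / 1 6 5 4 7 9 3 8 2 / 6 5 7 9 8 4 2 1 3 / 4 1 2 7 3 5 6 9 8 / 3 8 9 2 1 6 7 5 4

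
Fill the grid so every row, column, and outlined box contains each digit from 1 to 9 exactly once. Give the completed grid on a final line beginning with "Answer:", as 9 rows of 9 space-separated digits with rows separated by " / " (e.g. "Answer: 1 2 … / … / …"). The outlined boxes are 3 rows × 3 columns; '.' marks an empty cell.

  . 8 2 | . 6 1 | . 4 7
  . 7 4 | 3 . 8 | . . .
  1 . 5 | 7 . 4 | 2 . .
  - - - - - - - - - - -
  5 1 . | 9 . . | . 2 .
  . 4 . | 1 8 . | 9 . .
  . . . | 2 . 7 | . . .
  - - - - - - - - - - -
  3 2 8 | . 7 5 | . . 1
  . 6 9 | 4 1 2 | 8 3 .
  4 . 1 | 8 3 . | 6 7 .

Step 1. [r4c9∈{3,4,6,8}] in row 4, 8 fits only at r4c9, so r4c9=8.
Step 2. [r6c9∈{3,4,5,6}] in col 9, 4 fits only at r6c9. So r6c9=4.
Step 3. [r2c1∈{6,9}] r2c1 is the only open cell in box 1 admitting 6 ⇒ r2c1=6.
Step 4. [r1c7∈{3,5}] across row 1, 3 lands solely at r1c7. So r1c7=3.
Step 5. [r5c9∈{3,5,6}] col 9 places 3 nowhere but r5c9, so r5c9=3.
Step 6. [r5c8∈{5,6}] 5 has one home in row 5: r5c8, so r5c8=5.
Step 7. [r3c5∈{9}] r3c5 is down to just 9 ⇒ r3c5=9.
Step 8. [r6c8∈{1,6}] 6 has one home in box 6: r6c8 ⇒ r6c8=6.
Step 9. [r2c7∈{1,5}] col 7 places 5 nowhere but r2c7, so r2c7=5.
Step 10. [r7c8∈{9}] only 9 remains possible at r7c8 ⇒ r7c8=9.
Step 11. [r6c2∈{3,9}] across col 2, 9 lands solely at r6c2 ⇒ r6c2=9.
Step 12. [r4c6∈{3,6}] r4c6 is the only open cell in col 6 admitting 3, so r4c6=3.
Step 13. [r4c3∈{6,7}] r4c3 is the only open cell in row 4 admitting 6, so r4c3=6.
Step 14. [r5c3∈{7}] r5c3 is down to just 7, so r5c3=7.
Step 15. [r8c9∈{5}] r8c9 is down to just 5, so r8c9=5.
Step 16. [r1c1∈{9}] r1c1 has the single candidate 9 ⇒ r1c1=9.
Step 17. [r5c1∈{2}] only 2 remains possible at r5c1, so r5c1=2.
Step 18. [r9c2∈{5}] r9c2 has the single candidate 5. So r9c2=5.
Step 19. [r1c4∈{5}] nothing but 5 survives at r1c4 ⇒ r1c4=5.
Step 20. [r4c5∈{4}] r4c5 has the single candidate 4, so r4c5=4.
Step 21. [r3c2∈{3}] r3c2 is down to just 3, so r3c2=3.
Step 22. [r6c3∈{3}] r6c3's peers cover all but 3. So r6c3=3.
Step 23. [r2c9∈{9}] only 9 remains possible at r2c9. So r2c9=9.
Step 24. [r2c8∈{1}] r2c8 is down to just 1 ⇒ r2c8=1.
Step 25. [r6c1∈{8}] only 8 remains possible at r6c1, so r6c1=8.
Step 26. [r7c4∈{6}] r7c4 is down to just 6, so r7c4=6.
Step 27. [r9c9∈{2}] nothing but 2 survives at r9c9 ⇒ r9c9=2.
Step 28. [r7c7∈{4}] r7c7 is down to just 4. So r7c7=4.
Step 29. [r2c5∈{2}] r2c5 is down to just 2. So r2c5=2.
Step 30. [r8c1∈{7}] r8c1's peers cover all but 7. So r8c1=7.
Step 31. [r3c9∈{6}] only 6 remains possible at r3c9. So r3c9=6.
Step 32. [r6c5∈{5}] nothing but 5 survives at r6c5 ⇒ r6c5=5.
Step 33. [r3c8∈{8}] only 8 remains possible at r3c8 ⇒ r3c8=8.
Step 34. [r9c6∈{9}] nothing but 9 survives at r9c6 ⇒ r9c6=9.
Step 35. [r6c7∈{1}] r6c7 has the single candidate 1 ⇒ r6c7=1.
Step 36. [r4c7∈{7}] r4c7 is down to just 7 ⇒ r4c7=7.
Step 37. [r5c6∈{6}] r5c6 is down to just 6. So r5c6=6.

Answer: 9 8 2 5 6 1 3 4 7 / 6 7 4 3 2 8 5 1 9 / 1 3 5 7 9 4 2 8 6 / 5 1 6 9 4 3 7 2 8 / 2 4 7 1 8 6 9 5 3 / 8 9 3 2 5 7 1 6 4 / 3 2 8 6 7 5 4 9 1 / 7 6 9 4 1 2 8 3 5 / 4 5 1 8 3 9 6 7 2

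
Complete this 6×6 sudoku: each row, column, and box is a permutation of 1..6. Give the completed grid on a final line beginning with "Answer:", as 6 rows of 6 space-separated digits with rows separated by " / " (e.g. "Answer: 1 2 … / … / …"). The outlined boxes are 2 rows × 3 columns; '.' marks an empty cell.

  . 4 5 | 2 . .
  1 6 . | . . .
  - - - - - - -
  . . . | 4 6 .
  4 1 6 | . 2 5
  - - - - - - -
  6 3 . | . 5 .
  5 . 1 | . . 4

Step 1. [r2c6∈{3}] r2c6's peers cover all but 3, so r2c6=3.
Step 2. [r3c1∈{2,3}] in col 1, 2 fits only at r3c1, so r3c1=2.
Step 3. [r5c6∈{1,2}] 2 has one home in col 6: r5c6. So r5c6=2.
Step 4. [r6c5∈{3}] only 3 remains possible at r6c5, so r6c5=3.
Step 5. [r1c5∈{1}] r1c5 is down to just 1 ⇒ r1c5=1.
Step 6. [r5c3∈{4}] r5c3 has the single candidate 4, so r5c3=4.
Step 7. [r3c6∈{1}] r3c6 is down to just 1, so r3c6=1.
Step 8. [r2c5∈{4}] only 4 remains possible at r2c5, so r2c5=4.
Step 9. [r2c4∈{5}] nothing but 5 survives at r2c4. So r2c4=5.
Step 10. [r3c2∈{5}] nothing but 5 survives at r3c2, so r3c2=5.
Step 11. [r4c4∈{3}] only 3 remains possible at r4c4, so r4c4=3.
Step 12. [r1c1∈{3}] nothing but 3 survives at r1c1 ⇒ r1c1=3.
Step 13. [r2c3∈{2}] r2c3 has the single candidate 2. So r2c3=2.
Step 14. [r5c4∈{1}] nothing but 1 survives at r5c4. So r5c4=1.
Step 15. [r6c4∈{6}] r6c4 has the single candidate 6. So r6c4=6.
Step 16. [r1c6∈{6}] only 6 remains possible at r1c6. So r1c6=6.
Step 17. [r6c2∈{2}] r6c2 has the single candidate 2 ⇒ r6c2=2.
Step 18. [r3c3∈{3}] only 3 remains possible at r3c3, so r3c3=3.

Answer: 3 4 5 2 1 6 / 1 6 2 5 4 3 / 2 5 3 4 6 1 / 4 1 6 3 2 5 / 6 3 4 1 5 2 / 5 2 1 6 3 4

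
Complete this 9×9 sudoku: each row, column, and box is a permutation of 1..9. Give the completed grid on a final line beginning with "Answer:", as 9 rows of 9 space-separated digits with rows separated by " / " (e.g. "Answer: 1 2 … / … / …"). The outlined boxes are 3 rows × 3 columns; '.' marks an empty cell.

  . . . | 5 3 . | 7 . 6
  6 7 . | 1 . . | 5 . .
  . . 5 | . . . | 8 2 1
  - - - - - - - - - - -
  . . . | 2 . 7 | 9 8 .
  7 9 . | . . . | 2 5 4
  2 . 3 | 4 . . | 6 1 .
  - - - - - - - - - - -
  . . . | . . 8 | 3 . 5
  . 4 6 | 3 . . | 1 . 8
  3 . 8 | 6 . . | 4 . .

Step 1. [r5c3∈{1}] nothing but 1 survives at r5c3, so r5c3=1.
Step 2. [r7c5∈{1,2,4,7,9}] r7c5 is the only open cell in row 7 admitting 4, so r7c5=4.
Step 3. [r9c6∈{1,2,5,9}] r9c6 is the only open cell in col 6 admitting 1. So r9c6=1.
Step 4. [r2c5∈{2,8,9}] row 2 places 8 nowhere but r2c5 ⇒ r2c5=8.
Step 5. [r9c9∈{2,7,9}] col 9 places 2 nowhere but r9c9 ⇒ r9c9=2.
Step 6. [r2c9∈{3,9}] across col 9, 9 lands solely at r2c9, so r2c9=9.
Step 7. [r1c8∈{4}] r1c8 is down to just 4 ⇒ r1c8=4.
Step 8. [r8c5∈{2,5,7,9}] across col 5, 2 lands solely at r8c5 ⇒ r8c5=2.
Step 9. [r9c2∈{5}] only 5 remains possible at r9c2, so r9c2=5.
Step 10. [r8c1∈{9}] only 9 remains possible at r8c1, so r8c1=9.
Step 11. [r5c5∈{6}] only 6 remains possible at r5c5 ⇒ r5c5=6.
Step 12. [r3c1∈{4}] r3c1's peers cover all but 4 ⇒ r3c1=4.
Step 13. [r2c3∈{2}] r2c3 is down to just 2. So r2c3=2.
Step 14. [r7c8∈{6,7,9}] across row 7, 6 lands solely at r7c8 ⇒ r7c8=6.
Step 15. [r7c4∈{7,9}] across row 7, 9 lands solely at r7c4. So r7c4=9.
Step 16. [r9c5∈{7}] r9c5's peers cover all but 7. So r9c5=7.
Step 17. [r3c5∈{9}] r3c5 has the single candidate 9. So r3c5=9.
Step 18. [r1c1∈{1,8}] 8 has one home in col 1: r1c1. So r1c1=8.
Step 19. [r6c5∈{5}] r6c5 has the single candidate 5 ⇒ r6c5=5.
Step 20. [r7c1∈{1}] r7c1's peers cover all but 1 ⇒ r7c1=1.
Step 21. [r9c8∈{9}] only 9 remains possible at r9c8 ⇒ r9c8=9.
Step 22. [r4c3∈{4}] only 4 remains possible at r4c3 ⇒ r4c3=4.
Step 23. [r4c1∈{5}] r4c1 has the single candidate 5, so r4c1=5.
Step 24. [r1c2∈{1}] nothing but 1 survives at r1c2. So r1c2=1.
Step 25. [r3c2∈{3}] r3c2 has the single candidate 3. So r3c2=3.
Step 26. [r2c8∈{3}] r2c8 is down to just 3. So r2c8=3.
Step 27. [r5c6∈{3}] r5c6 is down to just 3, so r5c6=3.
Step 28. [r7c3∈{7}] r7c3 is down to just 7. So r7c3=7.
Step 29. [r8c6∈{5}] r8c6 is down to just 5 ⇒ r8c6=5.
Step 30. [r3c4∈{7}] r3c4 is down to just 7. So r3c4=7.
Step 31. [r1c3∈{9}] nothing but 9 survives at r1c3. So r1c3=9.
Step 32. [r4c2∈{6}] r4c2's peers cover all but 6 ⇒ r4c2=6.
Step 33. [r6c6∈{9}] r6c6 has the single candidate 9 ⇒ r6c6=9.
Step 34. [r5c4∈{8}] r5c4 is down to just 8, so r5c4=8.
Step 35. [r6c9∈{7}] r6c9's peers cover all but 7 ⇒ r6c9=7.
Step 36. [r1c6∈{2}] only 2 remains possible at r1c6. So r1c6=2.
Step 37. [r4c5∈{1}] r4c5 has the single candidate 1, so r4c5=1.
Step 38. [r4c9∈{3}] r4c9's peers cover all but 3. So r4c9=3.
Step 39. [r7c2∈{2}] r7c2's peers cover all but 2. So r7c2=2.
Step 40. [r2c6∈{4}] only 4 remains possible at r2c6, so r2c6=4.
Step 41. [r3c6∈{6}] nothing but 6 survives at r3c6, so r3c6=6.
Step 42. [r8c8∈{7}] r8c8 has the single candidate 7, so r8c8=7.
Step 43. [r6c2∈{8}] only 8 remains possible at r6c2, so r6c2=8.

Answer: 8 1 9 5 3 2 7 4 6 / 6 7 2 1 8 4 5 3 9 / 4 3 5 7 9 6 8 2 1 / 5 6 4 2 1 7 9 8 3 / 7 9 1 8 6 3 2 5 4 / 2 8 3 4 5 9 6 1 7 / 1 2 7 9 4 8 3 6 5 / 9 4 6 3 2 5 1 7 8 / 3 5 8 6 7 1 4 9 2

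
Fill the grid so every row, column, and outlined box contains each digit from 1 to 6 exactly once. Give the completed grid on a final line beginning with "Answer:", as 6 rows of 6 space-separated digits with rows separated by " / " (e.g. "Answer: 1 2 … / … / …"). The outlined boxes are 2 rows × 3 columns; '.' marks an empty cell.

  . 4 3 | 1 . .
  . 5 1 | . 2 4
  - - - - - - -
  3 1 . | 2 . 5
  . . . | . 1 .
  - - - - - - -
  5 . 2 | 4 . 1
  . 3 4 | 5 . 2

Step 1. [r1c6∈{6}] r1c6's peers cover all but 6. So r1c6=6.
Step 2. [r4c4∈{3,6}] col 4 places 6 nowhere but r4c4 ⇒ r4c4=6.
Step 3. [r5c2∈{6}] nothing but 6 survives at r5c2. So r5c2=6.
Step 4. [r4c2∈{2}] r4c2 is down to just 2 ⇒ r4c2=2.
Step 5. [r4c3∈{5}] nothing but 5 survives at r4c3. So r4c3=5.
Step 6. [r3c3∈{6}] only 6 remains possible at r3c3 ⇒ r3c3=6.
Step 7. [r6c5∈{6}] nothing but 6 survives at r6c5. So r6c5=6.
Step 8. [r4c1∈{4}] r4c1 is down to just 4. So r4c1=4.
Step 9. [r2c1∈{6}] r2c1's peers cover all but 6, so r2c1=6.
Step 10. [r1c1∈{2}] nothing but 2 survives at r1c1, so r1c1=2.
Step 11. [r5c5∈{3}] r5c5 is down to just 3 ⇒ r5c5=3.
Step 12. [r2c4∈{3}] nothing but 3 survives at r2c4 ⇒ r2c4=3.
Step 13. [r3c5∈{4}] r3c5's peers cover all but 4. So r3c5=4.
Step 14. [r4c6∈{3}] nothing but 3 survives at r4c6. So r4c6=3.
Step 15. [r1c5∈{5}] only 5 remains possible at r1c5, so r1c5=5.
Step 16. [r6c1∈{1}] r6c1 has the single candidate 1. So r6c1=1.

Answer: 2 4 3 1 5 6 / 6 5 1 3 2 4 / 3 1 6 2 4 5 / 4 2 5 6 1 3 / 5 6 2 4 3 1 / 1 3 4 5 6 2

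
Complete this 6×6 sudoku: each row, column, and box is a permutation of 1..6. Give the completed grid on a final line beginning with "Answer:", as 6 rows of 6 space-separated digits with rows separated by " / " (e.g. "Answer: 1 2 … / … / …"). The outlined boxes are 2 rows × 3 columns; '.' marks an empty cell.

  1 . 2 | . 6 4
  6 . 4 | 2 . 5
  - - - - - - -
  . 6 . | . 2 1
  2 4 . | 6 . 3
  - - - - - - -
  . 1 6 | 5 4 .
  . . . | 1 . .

Step 1. [r6c5∈{3}] r6c5's peers cover all but 3 ⇒ r6c5=3.
Step 2. [r6c3∈{5}] r6c3 is down to just 5, so r6c3=5.
Step 3. [r6c6∈{2,6}] row 6 places 6 nowhere but r6c6, so r6c6=6.
Step 4. [r1c4∈{3}] r1c4's peers cover all but 3, so r1c4=3.
Step 5. [r5c1∈{3}] nothing but 3 survives at r5c1, so r5c1=3.
Step 6. [r6c1∈{4}] only 4 remains possible at r6c1 ⇒ r6c1=4.
Step 7. [r4c5∈{5}] r4c5 is down to just 5 ⇒ r4c5=5.
Step 8. [r2c2∈{3}] nothing but 3 survives at r2c2. So r2c2=3.
Step 9. [r3c4∈{4}] only 4 remains possible at r3c4 ⇒ r3c4=4.
Step 10. [r2c5∈{1}] only 1 remains possible at r2c5 ⇒ r2c5=1.
Step 11. [r3c1∈{5}] nothing but 5 survives at r3c1, so r3c1=5.
Step 12. [r4c3∈{1}] only 1 remains possible at r4c3. So r4c3=1.
Step 13. [r5c6∈{2}] nothing but 2 survives at r5c6. So r5c6=2.
Step 14. [r3c3∈{3}] only 3 remains possible at r3c3. So r3c3=3.
Step 15. [r6c2∈{2}] r6c2's peers cover all but 2 ⇒ r6c2=2.
Step 16. [r1c2∈{5}] r1c2 is down to just 5, so r1c2=5.

Answer: 1 5 2 3 6 4 / 6 3 4 2 1 5 / 5 6 3 4 2 1 / 2 4 1 6 5 3 / 3 1 6 5 4 2 / 4 2 5 1 3 6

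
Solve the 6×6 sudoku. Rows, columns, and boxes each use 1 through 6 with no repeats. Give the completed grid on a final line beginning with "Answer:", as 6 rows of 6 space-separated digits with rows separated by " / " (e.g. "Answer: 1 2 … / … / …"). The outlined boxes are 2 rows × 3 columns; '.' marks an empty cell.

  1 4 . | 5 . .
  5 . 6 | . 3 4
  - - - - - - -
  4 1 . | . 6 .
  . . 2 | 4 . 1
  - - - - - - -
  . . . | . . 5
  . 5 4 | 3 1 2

Step 1. [r6c1∈{6}] r6c1's peers cover all but 6. So r6c1=6.
Step 2. [r4c1∈{3}] r4c1 has the single candidate 3, so r4c1=3.
Step 3. [r2c2∈{2}] nothing but 2 survives at r2c2 ⇒ r2c2=2.
Step 4. [r1c3∈{3}] r1c3's peers cover all but 3, so r1c3=3.
Step 5. [r3c6∈{3}] nothing but 3 survives at r3c6, so r3c6=3.
Step 6. [r5c1∈{2}] only 2 remains possible at r5c1 ⇒ r5c1=2.
Step 7. [r1c5∈{2}] r1c5 has the single candidate 2. So r1c5=2.
Step 8. [r3c4∈{2}] nothing but 2 survives at r3c4 ⇒ r3c4=2.
Step 9. [r5c3∈{1}] only 1 remains possible at r5c3. So r5c3=1.
Step 10. [r5c5∈{4}] r5c5 has the single candidate 4 ⇒ r5c5=4.
Step 11. [r5c2∈{3}] only 3 remains possible at r5c2, so r5c2=3.
Step 12. [r3c3∈{5}] nothing but 5 survives at r3c3 ⇒ r3c3=5.
Step 13. [r4c5∈{5}] r4c5 is down to just 5. So r4c5=5.
Step 14. [r4c2∈{6}] r4c2 is down to just 6. So r4c2=6.
Step 15. [r2c4∈{1}] r2c4 has the single candidate 1. So r2c4=1.
Step 16. [r5c4∈{6}] nothing but 6 survives at r5c4 ⇒ r5c4=6.
Step 17. [r1c6∈{6}] nothing but 6 survives at r1c6. So r1c6=6.

Answer: 1 4 3 5 2 6 / 5 2 6 1 3 4 / 4 1 5 2 6 3 / 3 6 2 4 5 1 / 2 3 1 6 4 5 / 6 5 4 3 1 2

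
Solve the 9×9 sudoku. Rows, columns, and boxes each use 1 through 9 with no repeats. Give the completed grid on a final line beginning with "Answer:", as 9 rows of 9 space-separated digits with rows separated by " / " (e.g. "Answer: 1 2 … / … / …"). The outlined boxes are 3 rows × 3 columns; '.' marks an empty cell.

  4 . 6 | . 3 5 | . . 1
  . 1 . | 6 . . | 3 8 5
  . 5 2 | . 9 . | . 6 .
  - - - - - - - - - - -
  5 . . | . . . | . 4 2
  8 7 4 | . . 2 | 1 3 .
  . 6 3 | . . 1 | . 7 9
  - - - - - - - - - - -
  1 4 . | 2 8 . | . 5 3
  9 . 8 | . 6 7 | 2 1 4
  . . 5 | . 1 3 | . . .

Step 1. [r3c9∈{7}] r3c9 has the single candidate 7 ⇒ r3c9=7.
Step 2. [r7c7∈{6,7,9}] across row 7, 6 lands solely at r7c7. So r7c7=6.
Step 3. [r4c2∈{9}] nothing but 9 survives at r4c2, so r4c2=9.
Step 4. [r4c7∈{8}] r4c7 has the single candidate 8. So r4c7=8.
Step 5. [r6c4∈{4,5,8}] r6c4 is the only open cell in row 6 admitting 8. So r6c4=8.
Step 6. [r2c6∈{4}] nothing but 4 survives at r2c6 ⇒ r2c6=4.
Step 7. [r9c8∈{9}] nothing but 9 survives at r9c8. So r9c8=9.
Step 8. [r2c1∈{7}] r2c1 is down to just 7, so r2c1=7.
Step 9. [r5c5∈{5}] r5c5 has the single candidate 5, so r5c5=5.
Step 10. [r9c1∈{2,6}] 6 has one home in row 9: r9c1 ⇒ r9c1=6.
Step 11. [r4c5∈{7}] r4c5 has the single candidate 7, so r4c5=7.
Step 12. [r7c3∈{7}] r7c3 has the single candidate 7 ⇒ r7c3=7.
Step 13. [r3c4∈{1}] r3c4's peers cover all but 1, so r3c4=1.
Step 14. [r6c7∈{5}] nothing but 5 survives at r6c7, so r6c7=5.
Step 15. [r1c2∈{8}] r1c2's peers cover all but 8 ⇒ r1c2=8.
Step 16. [r6c1∈{2}] r6c1 is down to just 2. So r6c1=2.
Step 17. [r3c7∈{4}] nothing but 4 survives at r3c7 ⇒ r3c7=4.
Step 18. [r1c4∈{7}] r1c4 has the single candidate 7, so r1c4=7.
Step 19. [r6c5∈{4}] r6c5 is down to just 4 ⇒ r6c5=4.
Step 20. [r7c6∈{9}] r7c6's peers cover all but 9, so r7c6=9.
Step 21. [r9c9∈{8}] r9c9 is down to just 8. So r9c9=8.
Step 22. [r3c6∈{8}] r3c6 is down to just 8 ⇒ r3c6=8.
Step 23. [r9c4∈{4}] only 4 remains possible at r9c4 ⇒ r9c4=4.
Step 24. [r4c3∈{1}] nothing but 1 survives at r4c3. So r4c3=1.
Step 25. [r2c3∈{9}] r2c3 is down to just 9 ⇒ r2c3=9.
Step 26. [r5c4∈{9}] r5c4 has the single candidate 9, so r5c4=9.
Step 27. [r5c9∈{6}] r5c9 is down to just 6 ⇒ r5c9=6.
Step 28. [r4c4∈{3}] nothing but 3 survives at r4c4 ⇒ r4c4=3.
Step 29. [r8c4∈{5}] r8c4's peers cover all but 5, so r8c4=5.
Step 30. [r4c6∈{6}] r4c6 has the single candidate 6, so r4c6=6.
Step 31. [r9c7∈{7}] nothing but 7 survives at r9c7 ⇒ r9c7=7.
Step 32. [r3c1∈{3}] r3c1 has the single candidate 3 ⇒ r3c1=3.
Step 33. [r1c8∈{2}] r1c8 is down to just 2 ⇒ r1c8=2.
Step 34. [r2c5∈{2}] only 2 remains possible at r2c5, so r2c5=2.
Step 35. [r8c2∈{3}] r8c2 is down to just 3 ⇒ r8c2=3.
Step 36. [r1c7∈{9}] nothing but 9 survives at r1c7 ⇒ r1c7=9.
Step 37. [r9c2∈{2}] r9c2 is down to just 2, so r9c2=2.

Answer: 4 8 6 7 3 5 9 2 1 / 7 1 9 6 2 4 3 8 5 / 3 5 2 1 9 8 4 6 7 / 5 9 1 3 7 6 8 4 2 / 8 7 4 9 5 2 1 3 6 / 2 6 3 8 4 1 5 7 9 / 1 4 7 2 8 9 6 5 3 / 9 3 8 5 6 7 2 1 4 / 6 2 5 4 1 3 7 9 8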